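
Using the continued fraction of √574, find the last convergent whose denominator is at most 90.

575/24

√574 = [23; 1, 22, 1, 46, …] (period length 4).
Convergents:
  p_0/q_0 = 23/1
  p_1/q_1 = 24/1
  p_2/q_2 = 551/23
  p_3/q_3 = 575/24
  p_4/q_4 = 27001/1127
q_3 = 24 ≤ 90 < 1127 = q_4, so the answer is 575/24.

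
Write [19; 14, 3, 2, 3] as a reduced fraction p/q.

Using pₖ = aₖpₖ₋₁ + pₖ₋₂ and qₖ = aₖqₖ₋₁ + qₖ₋₂:
  k=0: a=19, p=19, q=1
  k=1: a=14, p=267, q=14
  k=2: a=3, p=820, q=43
  k=3: a=2, p=1907, q=100
  k=4: a=3, p=6541, q=343

6541/343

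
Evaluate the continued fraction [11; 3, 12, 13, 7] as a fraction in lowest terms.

Fold from the inside: start with 7/1.
  13 + 1/7 = 92/7
  12 + 7/92 = 1111/92
  3 + 92/1111 = 3425/1111
  11 + 1111/3425 = 38786/3425

38786/3425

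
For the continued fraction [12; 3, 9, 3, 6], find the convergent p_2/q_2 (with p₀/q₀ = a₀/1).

Using pₖ = aₖpₖ₋₁ + pₖ₋₂, qₖ = aₖqₖ₋₁ + qₖ₋₂ (with p₋₁=1, p₋₂=0, q₋₁=0, q₋₂=1):
  k=0: a=12, p=12, q=1
  k=1: a=3, p=37, q=3
  k=2: a=9, p=345, q=28

345/28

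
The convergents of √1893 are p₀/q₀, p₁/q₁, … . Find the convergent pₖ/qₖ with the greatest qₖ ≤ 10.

√1893 = [43; 1, 1, 28, 1, 1, 86, …] (period length 6).
Convergents:
  p_0/q_0 = 43/1
  p_1/q_1 = 44/1
  p_2/q_2 = 87/2
  p_3/q_3 = 2480/57
q_2 = 2 ≤ 10 < 57 = q_3, so the answer is 87/2.

87/2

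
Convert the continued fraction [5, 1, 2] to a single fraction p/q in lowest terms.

17/3

Using pₖ = aₖpₖ₋₁ + pₖ₋₂ and qₖ = aₖqₖ₋₁ + qₖ₋₂:
  k=0: a=5, p=5, q=1
  k=1: a=1, p=6, q=1
  k=2: a=2, p=17, q=3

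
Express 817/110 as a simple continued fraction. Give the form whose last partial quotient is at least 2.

[7; 2, 2, 1, 15]

817 = 7×110 + 47
110 = 2×47 + 16
47 = 2×16 + 15
16 = 1×15 + 1
15 = 15×1 + 0  (stop)
So 817/110 = [7; 2, 2, 1, 15].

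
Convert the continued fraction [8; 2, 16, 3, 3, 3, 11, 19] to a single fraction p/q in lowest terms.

2030269/239274

Using pₖ = aₖpₖ₋₁ + pₖ₋₂ and qₖ = aₖqₖ₋₁ + qₖ₋₂:
  k=0: a=8, p=8, q=1
  k=1: a=2, p=17, q=2
  k=2: a=16, p=280, q=33
  k=3: a=3, p=857, q=101
  k=4: a=3, p=2851, q=336
  k=5: a=3, p=9410, q=1109
  k=6: a=11, p=106361, q=12535
  k=7: a=19, p=2030269, q=239274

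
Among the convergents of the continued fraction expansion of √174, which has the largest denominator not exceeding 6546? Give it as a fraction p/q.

√174 = [13; 5, 4, 5, 26, …] (period length 4).
Convergents:
  p_0/q_0 = 13/1
  p_1/q_1 = 66/5
  p_2/q_2 = 277/21
  p_3/q_3 = 1451/110
  p_4/q_4 = 38003/2881
  p_5/q_5 = 191466/14515
q_4 = 2881 ≤ 6546 < 14515 = q_5, so the answer is 38003/2881.

38003/2881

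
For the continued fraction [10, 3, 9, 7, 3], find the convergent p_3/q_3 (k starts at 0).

Using pₖ = aₖpₖ₋₁ + pₖ₋₂, qₖ = aₖqₖ₋₁ + qₖ₋₂ (with p₋₁=1, p₋₂=0, q₋₁=0, q₋₂=1):
  k=0: a=10, p=10, q=1
  k=1: a=3, p=31, q=3
  k=2: a=9, p=289, q=28
  k=3: a=7, p=2054, q=199

2054/199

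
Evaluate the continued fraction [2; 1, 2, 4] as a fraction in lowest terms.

Using pₖ = aₖpₖ₋₁ + pₖ₋₂ and qₖ = aₖqₖ₋₁ + qₖ₋₂:
  k=0: a=2, p=2, q=1
  k=1: a=1, p=3, q=1
  k=2: a=2, p=8, q=3
  k=3: a=4, p=35, q=13

35/13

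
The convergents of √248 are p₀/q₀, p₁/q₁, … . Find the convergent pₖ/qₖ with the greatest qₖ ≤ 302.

√248 = [15; 1, 2, 1, 30, …] (period length 4).
Convergents:
  p_0/q_0 = 15/1
  p_1/q_1 = 16/1
  p_2/q_2 = 47/3
  p_3/q_3 = 63/4
  p_4/q_4 = 1937/123
  p_5/q_5 = 2000/127
  p_6/q_6 = 5937/377
q_5 = 127 ≤ 302 < 377 = q_6, so the answer is 2000/127.

2000/127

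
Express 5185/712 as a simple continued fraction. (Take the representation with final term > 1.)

5185 = 7*712 + 201
712 = 3*201 + 109
201 = 1*109 + 92
109 = 1*92 + 17
92 = 5*17 + 7
17 = 2*7 + 3
7 = 2*3 + 1
3 = 3*1 + 0  (stop)
So 5185/712 = [7; 3, 1, 1, 5, 2, 2, 3].

[7; 3, 1, 1, 5, 2, 2, 3]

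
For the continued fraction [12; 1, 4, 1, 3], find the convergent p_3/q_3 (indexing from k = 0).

77/6

Using pₖ = aₖpₖ₋₁ + pₖ₋₂, qₖ = aₖqₖ₋₁ + qₖ₋₂ (with p₋₁=1, p₋₂=0, q₋₁=0, q₋₂=1):
  k=0: a=12, p=12, q=1
  k=1: a=1, p=13, q=1
  k=2: a=4, p=64, q=5
  k=3: a=1, p=77, q=6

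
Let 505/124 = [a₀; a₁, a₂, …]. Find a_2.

1

505 = 4·124 + 9   →  a_0 = 4
124 = 13·9 + 7   →  a_1 = 13
9 = 1·7 + 2   →  a_2 = 1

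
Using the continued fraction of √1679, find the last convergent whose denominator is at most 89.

1680/41

√1679 = [40; 1, 39, 1, 80, …] (period length 4).
Convergents:
  p_0/q_0 = 40/1
  p_1/q_1 = 41/1
  p_2/q_2 = 1639/40
  p_3/q_3 = 1680/41
  p_4/q_4 = 136039/3320
q_3 = 41 ≤ 89 < 3320 = q_4, so the answer is 1680/41.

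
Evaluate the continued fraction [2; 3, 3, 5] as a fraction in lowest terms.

122/53

Fold from the inside: start with 5/1.
  3 + 1/5 = 16/5
  3 + 5/16 = 53/16
  2 + 16/53 = 122/53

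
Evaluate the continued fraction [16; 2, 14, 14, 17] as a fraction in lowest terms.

114803/6965

Using pₖ = aₖpₖ₋₁ + pₖ₋₂ and qₖ = aₖqₖ₋₁ + qₖ₋₂:
  k=0: a=16, p=16, q=1
  k=1: a=2, p=33, q=2
  k=2: a=14, p=478, q=29
  k=3: a=14, p=6725, q=408
  k=4: a=17, p=114803, q=6965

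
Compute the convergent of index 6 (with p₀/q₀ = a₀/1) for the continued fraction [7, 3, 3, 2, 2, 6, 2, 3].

5653/774

Using pₖ = aₖpₖ₋₁ + pₖ₋₂, qₖ = aₖqₖ₋₁ + qₖ₋₂ (with p₋₁=1, p₋₂=0, q₋₁=0, q₋₂=1):
  k=0: a=7, p=7, q=1
  k=1: a=3, p=22, q=3
  k=2: a=3, p=73, q=10
  k=3: a=2, p=168, q=23
  k=4: a=2, p=409, q=56
  k=5: a=6, p=2622, q=359
  k=6: a=2, p=5653, q=774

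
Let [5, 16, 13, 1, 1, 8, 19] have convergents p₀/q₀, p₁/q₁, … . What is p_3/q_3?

Using pₖ = aₖpₖ₋₁ + pₖ₋₂, qₖ = aₖqₖ₋₁ + qₖ₋₂ (with p₋₁=1, p₋₂=0, q₋₁=0, q₋₂=1):
  k=0: a=5, p=5, q=1
  k=1: a=16, p=81, q=16
  k=2: a=13, p=1058, q=209
  k=3: a=1, p=1139, q=225

1139/225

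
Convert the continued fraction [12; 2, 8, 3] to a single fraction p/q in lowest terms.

661/53

Using pₖ = aₖpₖ₋₁ + pₖ₋₂ and qₖ = aₖqₖ₋₁ + qₖ₋₂:
  k=0: a=12, p=12, q=1
  k=1: a=2, p=25, q=2
  k=2: a=8, p=212, q=17
  k=3: a=3, p=661, q=53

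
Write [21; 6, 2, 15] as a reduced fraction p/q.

4252/201

Using pₖ = aₖpₖ₋₁ + pₖ₋₂ and qₖ = aₖqₖ₋₁ + qₖ₋₂:
  k=0: a=21, p=21, q=1
  k=1: a=6, p=127, q=6
  k=2: a=2, p=275, q=13
  k=3: a=15, p=4252, q=201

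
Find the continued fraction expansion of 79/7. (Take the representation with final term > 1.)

79 = 11*7 + 2
7 = 3*2 + 1
2 = 2*1 + 0  (stop)
So 79/7 = [11; 3, 2].

[11; 3, 2]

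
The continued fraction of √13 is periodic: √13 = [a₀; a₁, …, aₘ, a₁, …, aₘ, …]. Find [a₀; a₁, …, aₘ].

a₀ = ⌊√13⌋ = 3.
With m₀=0, d₀=1 and mₖ₊₁ = dₖaₖ − mₖ, dₖ₊₁ = (n − mₖ₊₁²)/dₖ, aₖ₊₁ = ⌊(a₀+mₖ₊₁)/dₖ₊₁⌋:
  k=1: m=3, d=4, a=1
  k=2: m=1, d=3, a=1
  k=3: m=2, d=3, a=1
  k=4: m=1, d=4, a=1
  k=5: m=3, d=1, a=6
d=1 and a=2a₀=6 at k=5, so the next step gives (m, d) = (3, 4) again — its k=1 value — and the period has length 5.

[3; 1, 1, 1, 1, 6]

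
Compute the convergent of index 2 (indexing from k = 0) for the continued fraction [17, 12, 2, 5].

427/25

Using pₖ = aₖpₖ₋₁ + pₖ₋₂, qₖ = aₖqₖ₋₁ + qₖ₋₂ (with p₋₁=1, p₋₂=0, q₋₁=0, q₋₂=1):
  k=0: a=17, p=17, q=1
  k=1: a=12, p=205, q=12
  k=2: a=2, p=427, q=25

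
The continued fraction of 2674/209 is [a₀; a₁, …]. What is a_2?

2674 = 12·209 + 166   →  a_0 = 12
209 = 1·166 + 43   →  a_1 = 1
166 = 3·43 + 37   →  a_2 = 3

3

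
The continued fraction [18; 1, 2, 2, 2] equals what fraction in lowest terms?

318/17

Fold from the inside: start with 2/1.
  2 + 1/2 = 5/2
  2 + 2/5 = 12/5
  1 + 5/12 = 17/12
  18 + 12/17 = 318/17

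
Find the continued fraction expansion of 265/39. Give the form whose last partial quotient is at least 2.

265 = 6*39 + 31
39 = 1*31 + 8
31 = 3*8 + 7
8 = 1*7 + 1
7 = 7*1 + 0  (stop)
So 265/39 = [6; 1, 3, 1, 7].

[6; 1, 3, 1, 7]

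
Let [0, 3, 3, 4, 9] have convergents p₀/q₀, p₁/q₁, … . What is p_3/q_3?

Using pₖ = aₖpₖ₋₁ + pₖ₋₂, qₖ = aₖqₖ₋₁ + qₖ₋₂ (with p₋₁=1, p₋₂=0, q₋₁=0, q₋₂=1):
  k=0: a=0, p=0, q=1
  k=1: a=3, p=1, q=3
  k=2: a=3, p=3, q=10
  k=3: a=4, p=13, q=43

13/43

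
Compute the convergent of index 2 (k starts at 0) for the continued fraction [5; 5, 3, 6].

Using pₖ = aₖpₖ₋₁ + pₖ₋₂, qₖ = aₖqₖ₋₁ + qₖ₋₂ (with p₋₁=1, p₋₂=0, q₋₁=0, q₋₂=1):
  k=0: a=5, p=5, q=1
  k=1: a=5, p=26, q=5
  k=2: a=3, p=83, q=16

83/16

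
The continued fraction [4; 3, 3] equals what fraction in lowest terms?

Fold from the inside: start with 3/1.
  3 + 1/3 = 10/3
  4 + 3/10 = 43/10

43/10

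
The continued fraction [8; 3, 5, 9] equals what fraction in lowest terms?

Fold from the inside: start with 9/1.
  5 + 1/9 = 46/9
  3 + 9/46 = 147/46
  8 + 46/147 = 1222/147

1222/147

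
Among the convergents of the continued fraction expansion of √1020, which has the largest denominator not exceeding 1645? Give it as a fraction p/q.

√1020 = [31; 1, 14, 1, 62, …] (period length 4).
Convergents:
  p_0/q_0 = 31/1
  p_1/q_1 = 32/1
  p_2/q_2 = 479/15
  p_3/q_3 = 511/16
  p_4/q_4 = 32161/1007
  p_5/q_5 = 32672/1023
  p_6/q_6 = 489569/15329
q_5 = 1023 ≤ 1645 < 15329 = q_6, so the answer is 32672/1023.

32672/1023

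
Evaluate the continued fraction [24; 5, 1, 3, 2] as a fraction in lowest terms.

Using pₖ = aₖpₖ₋₁ + pₖ₋₂ and qₖ = aₖqₖ₋₁ + qₖ₋₂:
  k=0: a=24, p=24, q=1
  k=1: a=5, p=121, q=5
  k=2: a=1, p=145, q=6
  k=3: a=3, p=556, q=23
  k=4: a=2, p=1257, q=52

1257/52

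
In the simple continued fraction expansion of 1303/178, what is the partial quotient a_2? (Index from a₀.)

1303 = 7·178 + 57   →  a_0 = 7
178 = 3·57 + 7   →  a_1 = 3
57 = 8·7 + 1   →  a_2 = 8

8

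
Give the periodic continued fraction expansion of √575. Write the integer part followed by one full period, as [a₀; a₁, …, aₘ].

a₀ = ⌊√575⌋ = 23.
With m₀=0, d₀=1 and mₖ₊₁ = dₖaₖ − mₖ, dₖ₊₁ = (n − mₖ₊₁²)/dₖ, aₖ₊₁ = ⌊(a₀+mₖ₊₁)/dₖ₊₁⌋:
  k=1: m=23, d=46, a=1
  k=2: m=23, d=1, a=46
d=1 and a=2a₀=46 at k=2, so the next step gives (m, d) = (23, 46) again — its k=1 value — and the period has length 2.

[23; 1, 46]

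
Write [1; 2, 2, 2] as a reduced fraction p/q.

17/12

Using pₖ = aₖpₖ₋₁ + pₖ₋₂ and qₖ = aₖqₖ₋₁ + qₖ₋₂:
  k=0: a=1, p=1, q=1
  k=1: a=2, p=3, q=2
  k=2: a=2, p=7, q=5
  k=3: a=2, p=17, q=12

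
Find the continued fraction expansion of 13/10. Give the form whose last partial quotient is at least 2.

13 = 1·10 + 3
10 = 3·3 + 1
3 = 3·1 + 0  (stop)
So 13/10 = [1; 3, 3].

[1; 3, 3]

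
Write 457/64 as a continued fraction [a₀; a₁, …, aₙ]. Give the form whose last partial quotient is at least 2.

[7; 7, 9]

457 = 7·64 + 9
64 = 7·9 + 1
9 = 9·1 + 0  (stop)
So 457/64 = [7; 7, 9].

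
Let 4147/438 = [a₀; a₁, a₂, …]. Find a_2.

4147 = 9·438 + 205   →  a_0 = 9
438 = 2·205 + 28   →  a_1 = 2
205 = 7·28 + 9   →  a_2 = 7

7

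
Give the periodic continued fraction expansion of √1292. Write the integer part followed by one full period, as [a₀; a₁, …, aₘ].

a₀ = ⌊√1292⌋ = 35.
With m₀=0, d₀=1 and mₖ₊₁ = dₖaₖ − mₖ, dₖ₊₁ = (n − mₖ₊₁²)/dₖ, aₖ₊₁ = ⌊(a₀+mₖ₊₁)/dₖ₊₁⌋:
  k=1: m=35, d=67, a=1
  k=2: m=32, d=4, a=16
  k=3: m=32, d=67, a=1
  k=4: m=35, d=1, a=70
d=1 and a=2a₀=70 at k=4, so the next step gives (m, d) = (35, 67) again — its k=1 value — and the period has length 4.

[35; 1, 16, 1, 70]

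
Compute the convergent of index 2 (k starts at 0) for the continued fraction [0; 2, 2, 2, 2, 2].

Using pₖ = aₖpₖ₋₁ + pₖ₋₂, qₖ = aₖqₖ₋₁ + qₖ₋₂ (with p₋₁=1, p₋₂=0, q₋₁=0, q₋₂=1):
  k=0: a=0, p=0, q=1
  k=1: a=2, p=1, q=2
  k=2: a=2, p=2, q=5

2/5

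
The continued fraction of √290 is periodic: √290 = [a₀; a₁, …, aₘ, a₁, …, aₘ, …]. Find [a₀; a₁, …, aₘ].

a₀ = ⌊√290⌋ = 17.
With m₀=0, d₀=1 and mₖ₊₁ = dₖaₖ − mₖ, dₖ₊₁ = (n − mₖ₊₁²)/dₖ, aₖ₊₁ = ⌊(a₀+mₖ₊₁)/dₖ₊₁⌋:
  k=1: m=17, d=1, a=34
d=1 and a=2a₀=34 at k=1, so the next step gives (m, d) = (17, 1) again — its k=1 value — and the period has length 1.

[17; 34]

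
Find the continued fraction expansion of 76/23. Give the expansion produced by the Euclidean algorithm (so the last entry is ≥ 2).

76 = 3*23 + 7
23 = 3*7 + 2
7 = 3*2 + 1
2 = 2*1 + 0  (stop)
So 76/23 = [3; 3, 3, 2].

[3; 3, 3, 2]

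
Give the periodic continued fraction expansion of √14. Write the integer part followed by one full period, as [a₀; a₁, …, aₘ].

[3; 1, 2, 1, 6]

a₀ = ⌊√14⌋ = 3.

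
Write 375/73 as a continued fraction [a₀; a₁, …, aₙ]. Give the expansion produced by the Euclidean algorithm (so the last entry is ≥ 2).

[5; 7, 3, 3]

375 = 5*73 + 10
73 = 7*10 + 3
10 = 3*3 + 1
3 = 3*1 + 0  (stop)
So 375/73 = [5; 7, 3, 3].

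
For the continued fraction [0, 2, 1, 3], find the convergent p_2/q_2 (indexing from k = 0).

Using pₖ = aₖpₖ₋₁ + pₖ₋₂, qₖ = aₖqₖ₋₁ + qₖ₋₂ (with p₋₁=1, p₋₂=0, q₋₁=0, q₋₂=1):
  k=0: a=0, p=0, q=1
  k=1: a=2, p=1, q=2
  k=2: a=1, p=1, q=3

1/3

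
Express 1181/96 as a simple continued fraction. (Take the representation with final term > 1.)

[12; 3, 3, 4, 2]

1181 = 12*96 + 29
96 = 3*29 + 9
29 = 3*9 + 2
9 = 4*2 + 1
2 = 2*1 + 0  (stop)
So 1181/96 = [12; 3, 3, 4, 2].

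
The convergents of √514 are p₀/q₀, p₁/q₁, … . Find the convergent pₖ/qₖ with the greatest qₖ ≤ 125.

√514 = [22; 1, 2, 22, 2, 1, 44, …] (period length 6).
Convergents:
  p_0/q_0 = 22/1
  p_1/q_1 = 23/1
  p_2/q_2 = 68/3
  p_3/q_3 = 1519/67
  p_4/q_4 = 3106/137
q_3 = 67 ≤ 125 < 137 = q_4, so the answer is 1519/67.

1519/67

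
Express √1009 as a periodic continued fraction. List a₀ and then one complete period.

[31; 1, 3, 3, 1, 62]

a₀ = ⌊√1009⌋ = 31.
With m₀=0, d₀=1 and mₖ₊₁ = dₖaₖ − mₖ, dₖ₊₁ = (n − mₖ₊₁²)/dₖ, aₖ₊₁ = ⌊(a₀+mₖ₊₁)/dₖ₊₁⌋:
  k=1: m=31, d=48, a=1
  k=2: m=17, d=15, a=3
  k=3: m=28, d=15, a=3
  k=4: m=17, d=48, a=1
  k=5: m=31, d=1, a=62
d=1 and a=2a₀=62 at k=5, so the next step gives (m, d) = (31, 48) again — its k=1 value — and the period has length 5.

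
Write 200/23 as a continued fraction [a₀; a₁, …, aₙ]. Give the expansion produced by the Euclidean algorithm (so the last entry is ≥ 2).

[8; 1, 2, 3, 2]

200 = 8*23 + 16
23 = 1*16 + 7
16 = 2*7 + 2
7 = 3*2 + 1
2 = 2*1 + 0  (stop)
So 200/23 = [8; 1, 2, 3, 2].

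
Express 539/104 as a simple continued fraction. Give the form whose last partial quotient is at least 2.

539 = 5*104 + 19
104 = 5*19 + 9
19 = 2*9 + 1
9 = 9*1 + 0  (stop)
So 539/104 = [5; 5, 2, 9].

[5; 5, 2, 9]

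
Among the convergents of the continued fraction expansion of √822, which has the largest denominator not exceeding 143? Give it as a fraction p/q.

√822 = [28; 1, 2, 28, 2, 1, 56, …] (period length 6).
Convergents:
  p_0/q_0 = 28/1
  p_1/q_1 = 29/1
  p_2/q_2 = 86/3
  p_3/q_3 = 2437/85
  p_4/q_4 = 4960/173
q_3 = 85 ≤ 143 < 173 = q_4, so the answer is 2437/85.

2437/85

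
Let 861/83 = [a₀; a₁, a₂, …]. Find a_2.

1

861 = 10·83 + 31   →  a_0 = 10
83 = 2·31 + 21   →  a_1 = 2
31 = 1·21 + 10   →  a_2 = 1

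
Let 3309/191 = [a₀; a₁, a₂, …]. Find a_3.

2

3309 = 17·191 + 62   →  a_0 = 17
191 = 3·62 + 5   →  a_1 = 3
62 = 12·5 + 2   →  a_2 = 12
5 = 2·2 + 1   →  a_3 = 2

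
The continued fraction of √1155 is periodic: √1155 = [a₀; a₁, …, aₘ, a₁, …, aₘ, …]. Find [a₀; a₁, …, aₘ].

[33; 1, 66]

a₀ = ⌊√1155⌋ = 33.
With m₀=0, d₀=1 and mₖ₊₁ = dₖaₖ − mₖ, dₖ₊₁ = (n − mₖ₊₁²)/dₖ, aₖ₊₁ = ⌊(a₀+mₖ₊₁)/dₖ₊₁⌋:
  k=1: m=33, d=66, a=1
  k=2: m=33, d=1, a=66
d=1 and a=2a₀=66 at k=2, so the next step gives (m, d) = (33, 66) again — its k=1 value — and the period has length 2.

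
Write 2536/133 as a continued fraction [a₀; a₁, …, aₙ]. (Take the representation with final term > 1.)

[19; 14, 1, 3, 2]

2536 = 19*133 + 9
133 = 14*9 + 7
9 = 1*7 + 2
7 = 3*2 + 1
2 = 2*1 + 0  (stop)
So 2536/133 = [19; 14, 1, 3, 2].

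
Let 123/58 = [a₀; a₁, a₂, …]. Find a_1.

8

123 = 2·58 + 7   →  a_0 = 2
58 = 8·7 + 2   →  a_1 = 8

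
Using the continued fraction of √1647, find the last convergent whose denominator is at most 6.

203/5

√1647 = [40; 1, 1, 2, 1, 1, 80, …] (period length 6).
Convergents:
  p_0/q_0 = 40/1
  p_1/q_1 = 41/1
  p_2/q_2 = 81/2
  p_3/q_3 = 203/5
  p_4/q_4 = 284/7
q_3 = 5 ≤ 6 < 7 = q_4, so the answer is 203/5.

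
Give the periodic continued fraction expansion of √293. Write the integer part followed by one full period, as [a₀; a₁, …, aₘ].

a₀ = ⌊√293⌋ = 17.
With m₀=0, d₀=1 and mₖ₊₁ = dₖaₖ − mₖ, dₖ₊₁ = (n − mₖ₊₁²)/dₖ, aₖ₊₁ = ⌊(a₀+mₖ₊₁)/dₖ₊₁⌋:
  k=1: m=17, d=4, a=8
  k=2: m=15, d=17, a=1
  k=3: m=2, d=17, a=1
  k=4: m=15, d=4, a=8
  k=5: m=17, d=1, a=34
d=1 and a=2a₀=34 at k=5, so the next step gives (m, d) = (17, 4) again — its k=1 value — and the period has length 5.

[17; 8, 1, 1, 8, 34]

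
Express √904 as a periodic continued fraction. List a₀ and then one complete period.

[30; 15, 60]

a₀ = ⌊√904⌋ = 30.
With m₀=0, d₀=1 and mₖ₊₁ = dₖaₖ − mₖ, dₖ₊₁ = (n − mₖ₊₁²)/dₖ, aₖ₊₁ = ⌊(a₀+mₖ₊₁)/dₖ₊₁⌋:
  k=1: m=30, d=4, a=15
  k=2: m=30, d=1, a=60
d=1 and a=2a₀=60 at k=2, so the next step gives (m, d) = (30, 4) again — its k=1 value — and the period has length 2.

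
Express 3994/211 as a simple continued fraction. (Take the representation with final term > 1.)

3994 = 18·211 + 196
211 = 1·196 + 15
196 = 13·15 + 1
15 = 15·1 + 0  (stop)
So 3994/211 = [18; 1, 13, 15].

[18; 1, 13, 15]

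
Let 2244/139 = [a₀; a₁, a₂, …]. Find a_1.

6

2244 = 16·139 + 20   →  a_0 = 16
139 = 6·20 + 19   →  a_1 = 6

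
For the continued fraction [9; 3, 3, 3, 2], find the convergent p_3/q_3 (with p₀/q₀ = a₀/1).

307/33

Using pₖ = aₖpₖ₋₁ + pₖ₋₂, qₖ = aₖqₖ₋₁ + qₖ₋₂ (with p₋₁=1, p₋₂=0, q₋₁=0, q₋₂=1):
  k=0: a=9, p=9, q=1
  k=1: a=3, p=28, q=3
  k=2: a=3, p=93, q=10
  k=3: a=3, p=307, q=33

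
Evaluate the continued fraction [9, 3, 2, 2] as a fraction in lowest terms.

Fold from the inside: start with 2/1.
  2 + 1/2 = 5/2
  3 + 2/5 = 17/5
  9 + 5/17 = 158/17

158/17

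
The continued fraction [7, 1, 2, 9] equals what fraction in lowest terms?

215/28

Fold from the inside: start with 9/1.
  2 + 1/9 = 19/9
  1 + 9/19 = 28/19
  7 + 19/28 = 215/28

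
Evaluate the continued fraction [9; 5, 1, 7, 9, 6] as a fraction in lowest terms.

24035/2621

Using pₖ = aₖpₖ₋₁ + pₖ₋₂ and qₖ = aₖqₖ₋₁ + qₖ₋₂:
  k=0: a=9, p=9, q=1
  k=1: a=5, p=46, q=5
  k=2: a=1, p=55, q=6
  k=3: a=7, p=431, q=47
  k=4: a=9, p=3934, q=429
  k=5: a=6, p=24035, q=2621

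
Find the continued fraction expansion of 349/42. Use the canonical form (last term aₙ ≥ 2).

[8; 3, 4, 3]

349 = 8·42 + 13
42 = 3·13 + 3
13 = 4·3 + 1
3 = 3·1 + 0  (stop)
So 349/42 = [8; 3, 4, 3].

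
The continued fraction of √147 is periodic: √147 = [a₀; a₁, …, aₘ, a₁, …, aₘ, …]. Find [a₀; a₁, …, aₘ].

a₀ = ⌊√147⌋ = 12.
With m₀=0, d₀=1 and mₖ₊₁ = dₖaₖ − mₖ, dₖ₊₁ = (n − mₖ₊₁²)/dₖ, aₖ₊₁ = ⌊(a₀+mₖ₊₁)/dₖ₊₁⌋:
  k=1: m=12, d=3, a=8
  k=2: m=12, d=1, a=24
d=1 and a=2a₀=24 at k=2, so the next step gives (m, d) = (12, 3) again — its k=1 value — and the period has length 2.

[12; 8, 24]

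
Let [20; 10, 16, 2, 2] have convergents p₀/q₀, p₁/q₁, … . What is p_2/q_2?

Using pₖ = aₖpₖ₋₁ + pₖ₋₂, qₖ = aₖqₖ₋₁ + qₖ₋₂ (with p₋₁=1, p₋₂=0, q₋₁=0, q₋₂=1):
  k=0: a=20, p=20, q=1
  k=1: a=10, p=201, q=10
  k=2: a=16, p=3236, q=161

3236/161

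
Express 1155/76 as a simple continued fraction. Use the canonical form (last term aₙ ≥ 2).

[15; 5, 15]

1155 = 15·76 + 15
76 = 5·15 + 1
15 = 15·1 + 0  (stop)
So 1155/76 = [15; 5, 15].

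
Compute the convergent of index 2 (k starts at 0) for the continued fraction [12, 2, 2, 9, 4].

62/5

Using pₖ = aₖpₖ₋₁ + pₖ₋₂, qₖ = aₖqₖ₋₁ + qₖ₋₂ (with p₋₁=1, p₋₂=0, q₋₁=0, q₋₂=1):
  k=0: a=12, p=12, q=1
  k=1: a=2, p=25, q=2
  k=2: a=2, p=62, q=5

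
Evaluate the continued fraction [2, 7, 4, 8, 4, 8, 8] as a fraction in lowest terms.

140978/65937

Fold from the inside: start with 8/1.
  8 + 1/8 = 65/8
  4 + 8/65 = 268/65
  8 + 65/268 = 2209/268
  4 + 268/2209 = 9104/2209
  7 + 2209/9104 = 65937/9104
  2 + 9104/65937 = 140978/65937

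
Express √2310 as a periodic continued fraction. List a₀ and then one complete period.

[48; 16, 96]

a₀ = ⌊√2310⌋ = 48.
With m₀=0, d₀=1 and mₖ₊₁ = dₖaₖ − mₖ, dₖ₊₁ = (n − mₖ₊₁²)/dₖ, aₖ₊₁ = ⌊(a₀+mₖ₊₁)/dₖ₊₁⌋:
  k=1: m=48, d=6, a=16
  k=2: m=48, d=1, a=96
d=1 and a=2a₀=96 at k=2, so the next step gives (m, d) = (48, 6) again — its k=1 value — and the period has length 2.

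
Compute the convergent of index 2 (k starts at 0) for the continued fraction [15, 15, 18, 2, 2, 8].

Using pₖ = aₖpₖ₋₁ + pₖ₋₂, qₖ = aₖqₖ₋₁ + qₖ₋₂ (with p₋₁=1, p₋₂=0, q₋₁=0, q₋₂=1):
  k=0: a=15, p=15, q=1
  k=1: a=15, p=226, q=15
  k=2: a=18, p=4083, q=271

4083/271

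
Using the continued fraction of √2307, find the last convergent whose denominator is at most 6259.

147600/3073

√2307 = [48; 32, 96, …] (period length 2).
Convergents:
  p_0/q_0 = 48/1
  p_1/q_1 = 1537/32
  p_2/q_2 = 147600/3073
  p_3/q_3 = 4724737/98368
q_2 = 3073 ≤ 6259 < 98368 = q_3, so the answer is 147600/3073.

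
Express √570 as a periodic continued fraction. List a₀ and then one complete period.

a₀ = ⌊√570⌋ = 23.
With m₀=0, d₀=1 and mₖ₊₁ = dₖaₖ − mₖ, dₖ₊₁ = (n − mₖ₊₁²)/dₖ, aₖ₊₁ = ⌊(a₀+mₖ₊₁)/dₖ₊₁⌋:
  k=1: m=23, d=41, a=1
  k=2: m=18, d=6, a=6
  k=3: m=18, d=41, a=1
  k=4: m=23, d=1, a=46
d=1 and a=2a₀=46 at k=4, so the next step gives (m, d) = (23, 41) again — its k=1 value — and the period has length 4.

[23; 1, 6, 1, 46]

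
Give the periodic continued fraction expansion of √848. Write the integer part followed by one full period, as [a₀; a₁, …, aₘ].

[29; 8, 3, 3, 3, 8, 58]

a₀ = ⌊√848⌋ = 29.
With m₀=0, d₀=1 and mₖ₊₁ = dₖaₖ − mₖ, dₖ₊₁ = (n − mₖ₊₁²)/dₖ, aₖ₊₁ = ⌊(a₀+mₖ₊₁)/dₖ₊₁⌋:
  k=1: m=29, d=7, a=8
  k=2: m=27, d=17, a=3
  k=3: m=24, d=16, a=3
  k=4: m=24, d=17, a=3
  k=5: m=27, d=7, a=8
  k=6: m=29, d=1, a=58
d=1 and a=2a₀=58 at k=6, so the next step gives (m, d) = (29, 7) again — its k=1 value — and the period has length 6.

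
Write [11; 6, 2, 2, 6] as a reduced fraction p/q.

Fold from the inside: start with 6/1.
  2 + 1/6 = 13/6
  2 + 6/13 = 32/13
  6 + 13/32 = 205/32
  11 + 32/205 = 2287/205

2287/205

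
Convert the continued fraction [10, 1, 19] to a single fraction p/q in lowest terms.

Using pₖ = aₖpₖ₋₁ + pₖ₋₂ and qₖ = aₖqₖ₋₁ + qₖ₋₂:
  k=0: a=10, p=10, q=1
  k=1: a=1, p=11, q=1
  k=2: a=19, p=219, q=20

219/20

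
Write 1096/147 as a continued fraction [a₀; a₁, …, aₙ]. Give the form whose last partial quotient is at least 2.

1096 = 7×147 + 67
147 = 2×67 + 13
67 = 5×13 + 2
13 = 6×2 + 1
2 = 2×1 + 0  (stop)
So 1096/147 = [7; 2, 5, 6, 2].

[7; 2, 5, 6, 2]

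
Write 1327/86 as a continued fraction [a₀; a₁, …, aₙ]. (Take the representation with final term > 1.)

1327 = 15×86 + 37
86 = 2×37 + 12
37 = 3×12 + 1
12 = 12×1 + 0  (stop)
So 1327/86 = [15; 2, 3, 12].

[15; 2, 3, 12]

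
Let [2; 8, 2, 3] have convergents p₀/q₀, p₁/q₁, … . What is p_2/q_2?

Using pₖ = aₖpₖ₋₁ + pₖ₋₂, qₖ = aₖqₖ₋₁ + qₖ₋₂ (with p₋₁=1, p₋₂=0, q₋₁=0, q₋₂=1):
  k=0: a=2, p=2, q=1
  k=1: a=8, p=17, q=8
  k=2: a=2, p=36, q=17

36/17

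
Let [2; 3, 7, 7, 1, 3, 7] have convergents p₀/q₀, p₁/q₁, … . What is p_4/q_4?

415/179

Using pₖ = aₖpₖ₋₁ + pₖ₋₂, qₖ = aₖqₖ₋₁ + qₖ₋₂ (with p₋₁=1, p₋₂=0, q₋₁=0, q₋₂=1):
  k=0: a=2, p=2, q=1
  k=1: a=3, p=7, q=3
  k=2: a=7, p=51, q=22
  k=3: a=7, p=364, q=157
  k=4: a=1, p=415, q=179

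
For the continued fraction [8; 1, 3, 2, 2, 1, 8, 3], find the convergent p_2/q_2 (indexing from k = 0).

Using pₖ = aₖpₖ₋₁ + pₖ₋₂, qₖ = aₖqₖ₋₁ + qₖ₋₂ (with p₋₁=1, p₋₂=0, q₋₁=0, q₋₂=1):
  k=0: a=8, p=8, q=1
  k=1: a=1, p=9, q=1
  k=2: a=3, p=35, q=4

35/4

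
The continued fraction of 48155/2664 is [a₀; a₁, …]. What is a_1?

48155 = 18·2664 + 203   →  a_0 = 18
2664 = 13·203 + 25   →  a_1 = 13

13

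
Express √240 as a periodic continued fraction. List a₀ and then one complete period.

[15; 2, 30]

a₀ = ⌊√240⌋ = 15.
With m₀=0, d₀=1 and mₖ₊₁ = dₖaₖ − mₖ, dₖ₊₁ = (n − mₖ₊₁²)/dₖ, aₖ₊₁ = ⌊(a₀+mₖ₊₁)/dₖ₊₁⌋:
  k=1: m=15, d=15, a=2
  k=2: m=15, d=1, a=30
d=1 and a=2a₀=30 at k=2, so the next step gives (m, d) = (15, 15) again — its k=1 value — and the period has length 2.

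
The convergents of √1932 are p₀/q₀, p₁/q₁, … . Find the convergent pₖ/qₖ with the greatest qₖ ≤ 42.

967/22

√1932 = [43; 1, 20, 1, 86, …] (period length 4).
Convergents:
  p_0/q_0 = 43/1
  p_1/q_1 = 44/1
  p_2/q_2 = 923/21
  p_3/q_3 = 967/22
  p_4/q_4 = 84085/1913
q_3 = 22 ≤ 42 < 1913 = q_4, so the answer is 967/22.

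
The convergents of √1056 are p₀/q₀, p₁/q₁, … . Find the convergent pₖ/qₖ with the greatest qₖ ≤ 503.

8449/260

√1056 = [32; 2, 64, …] (period length 2).
Convergents:
  p_0/q_0 = 32/1
  p_1/q_1 = 65/2
  p_2/q_2 = 4192/129
  p_3/q_3 = 8449/260
  p_4/q_4 = 544928/16769
q_3 = 260 ≤ 503 < 16769 = q_4, so the answer is 8449/260.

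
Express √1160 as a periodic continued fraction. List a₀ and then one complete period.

[34; 17, 68]

a₀ = ⌊√1160⌋ = 34.
With m₀=0, d₀=1 and mₖ₊₁ = dₖaₖ − mₖ, dₖ₊₁ = (n − mₖ₊₁²)/dₖ, aₖ₊₁ = ⌊(a₀+mₖ₊₁)/dₖ₊₁⌋:
  k=1: m=34, d=4, a=17
  k=2: m=34, d=1, a=68
d=1 and a=2a₀=68 at k=2, so the next step gives (m, d) = (34, 4) again — its k=1 value — and the period has length 2.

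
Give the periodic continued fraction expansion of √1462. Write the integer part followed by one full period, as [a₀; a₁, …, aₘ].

[38; 4, 4, 4, 76]

a₀ = ⌊√1462⌋ = 38.
With m₀=0, d₀=1 and mₖ₊₁ = dₖaₖ − mₖ, dₖ₊₁ = (n − mₖ₊₁²)/dₖ, aₖ₊₁ = ⌊(a₀+mₖ₊₁)/dₖ₊₁⌋:
  k=1: m=38, d=18, a=4
  k=2: m=34, d=17, a=4
  k=3: m=34, d=18, a=4
  k=4: m=38, d=1, a=76
d=1 and a=2a₀=76 at k=4, so the next step gives (m, d) = (38, 18) again — its k=1 value — and the period has length 4.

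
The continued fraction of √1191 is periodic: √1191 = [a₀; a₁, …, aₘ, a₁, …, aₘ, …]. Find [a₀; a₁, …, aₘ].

a₀ = ⌊√1191⌋ = 34.
With m₀=0, d₀=1 and mₖ₊₁ = dₖaₖ − mₖ, dₖ₊₁ = (n − mₖ₊₁²)/dₖ, aₖ₊₁ = ⌊(a₀+mₖ₊₁)/dₖ₊₁⌋:
  k=1: m=34, d=35, a=1
  k=2: m=1, d=34, a=1
  k=3: m=33, d=3, a=22
  k=4: m=33, d=34, a=1
  k=5: m=1, d=35, a=1
  k=6: m=34, d=1, a=68
d=1 and a=2a₀=68 at k=6, so the next step gives (m, d) = (34, 35) again — its k=1 value — and the period has length 6.

[34; 1, 1, 22, 1, 1, 68]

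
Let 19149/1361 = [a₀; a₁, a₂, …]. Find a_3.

15

19149 = 14·1361 + 95   →  a_0 = 14
1361 = 14·95 + 31   →  a_1 = 14
95 = 3·31 + 2   →  a_2 = 3
31 = 15·2 + 1   →  a_3 = 15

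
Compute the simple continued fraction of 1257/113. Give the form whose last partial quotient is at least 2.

1257 = 11*113 + 14
113 = 8*14 + 1
14 = 14*1 + 0  (stop)
So 1257/113 = [11; 8, 14].

[11; 8, 14]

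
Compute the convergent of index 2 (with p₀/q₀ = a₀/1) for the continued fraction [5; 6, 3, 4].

98/19

Using pₖ = aₖpₖ₋₁ + pₖ₋₂, qₖ = aₖqₖ₋₁ + qₖ₋₂ (with p₋₁=1, p₋₂=0, q₋₁=0, q₋₂=1):
  k=0: a=5, p=5, q=1
  k=1: a=6, p=31, q=6
  k=2: a=3, p=98, q=19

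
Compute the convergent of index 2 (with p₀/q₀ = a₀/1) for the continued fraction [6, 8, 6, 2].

300/49

Using pₖ = aₖpₖ₋₁ + pₖ₋₂, qₖ = aₖqₖ₋₁ + qₖ₋₂ (with p₋₁=1, p₋₂=0, q₋₁=0, q₋₂=1):
  k=0: a=6, p=6, q=1
  k=1: a=8, p=49, q=8
  k=2: a=6, p=300, q=49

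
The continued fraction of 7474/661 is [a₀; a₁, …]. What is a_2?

7474 = 11·661 + 203   →  a_0 = 11
661 = 3·203 + 52   →  a_1 = 3
203 = 3·52 + 47   →  a_2 = 3

3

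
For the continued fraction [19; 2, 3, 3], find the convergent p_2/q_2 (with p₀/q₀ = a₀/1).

136/7

Using pₖ = aₖpₖ₋₁ + pₖ₋₂, qₖ = aₖqₖ₋₁ + qₖ₋₂ (with p₋₁=1, p₋₂=0, q₋₁=0, q₋₂=1):
  k=0: a=19, p=19, q=1
  k=1: a=2, p=39, q=2
  k=2: a=3, p=136, q=7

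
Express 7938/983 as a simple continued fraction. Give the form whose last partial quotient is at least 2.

7938 = 8·983 + 74
983 = 13·74 + 21
74 = 3·21 + 11
21 = 1·11 + 10
11 = 1·10 + 1
10 = 10·1 + 0  (stop)
So 7938/983 = [8; 13, 3, 1, 1, 10].

[8; 13, 3, 1, 1, 10]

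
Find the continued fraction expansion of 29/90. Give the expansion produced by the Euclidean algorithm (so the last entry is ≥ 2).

[0; 3, 9, 1, 2]

29 = 0×90 + 29
90 = 3×29 + 3
29 = 9×3 + 2
3 = 1×2 + 1
2 = 2×1 + 0  (stop)
So 29/90 = [0; 3, 9, 1, 2].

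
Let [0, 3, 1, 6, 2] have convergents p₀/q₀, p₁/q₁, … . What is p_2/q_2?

1/4

Using pₖ = aₖpₖ₋₁ + pₖ₋₂, qₖ = aₖqₖ₋₁ + qₖ₋₂ (with p₋₁=1, p₋₂=0, q₋₁=0, q₋₂=1):
  k=0: a=0, p=0, q=1
  k=1: a=3, p=1, q=3
  k=2: a=1, p=1, q=4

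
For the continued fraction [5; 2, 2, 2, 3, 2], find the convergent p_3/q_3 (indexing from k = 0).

65/12

Using pₖ = aₖpₖ₋₁ + pₖ₋₂, qₖ = aₖqₖ₋₁ + qₖ₋₂ (with p₋₁=1, p₋₂=0, q₋₁=0, q₋₂=1):
  k=0: a=5, p=5, q=1
  k=1: a=2, p=11, q=2
  k=2: a=2, p=27, q=5
  k=3: a=2, p=65, q=12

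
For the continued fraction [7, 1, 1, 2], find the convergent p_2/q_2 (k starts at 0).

Using pₖ = aₖpₖ₋₁ + pₖ₋₂, qₖ = aₖqₖ₋₁ + qₖ₋₂ (with p₋₁=1, p₋₂=0, q₋₁=0, q₋₂=1):
  k=0: a=7, p=7, q=1
  k=1: a=1, p=8, q=1
  k=2: a=1, p=15, q=2

15/2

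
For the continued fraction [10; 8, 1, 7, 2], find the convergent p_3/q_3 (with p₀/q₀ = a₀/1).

718/71

Using pₖ = aₖpₖ₋₁ + pₖ₋₂, qₖ = aₖqₖ₋₁ + qₖ₋₂ (with p₋₁=1, p₋₂=0, q₋₁=0, q₋₂=1):
  k=0: a=10, p=10, q=1
  k=1: a=8, p=81, q=8
  k=2: a=1, p=91, q=9
  k=3: a=7, p=718, q=71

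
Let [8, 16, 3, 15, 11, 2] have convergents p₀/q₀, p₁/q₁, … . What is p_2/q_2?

395/49

Using pₖ = aₖpₖ₋₁ + pₖ₋₂, qₖ = aₖqₖ₋₁ + qₖ₋₂ (with p₋₁=1, p₋₂=0, q₋₁=0, q₋₂=1):
  k=0: a=8, p=8, q=1
  k=1: a=16, p=129, q=16
  k=2: a=3, p=395, q=49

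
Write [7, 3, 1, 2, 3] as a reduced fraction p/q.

Using pₖ = aₖpₖ₋₁ + pₖ₋₂ and qₖ = aₖqₖ₋₁ + qₖ₋₂:
  k=0: a=7, p=7, q=1
  k=1: a=3, p=22, q=3
  k=2: a=1, p=29, q=4
  k=3: a=2, p=80, q=11
  k=4: a=3, p=269, q=37

269/37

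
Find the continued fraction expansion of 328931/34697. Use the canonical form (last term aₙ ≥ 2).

[9; 2, 12, 16, 17, 5]

328931 = 9·34697 + 16658
34697 = 2·16658 + 1381
16658 = 12·1381 + 86
1381 = 16·86 + 5
86 = 17·5 + 1
5 = 5·1 + 0  (stop)
So 328931/34697 = [9; 2, 12, 16, 17, 5].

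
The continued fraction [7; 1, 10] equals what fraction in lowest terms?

87/11

Using pₖ = aₖpₖ₋₁ + pₖ₋₂ and qₖ = aₖqₖ₋₁ + qₖ₋₂:
  k=0: a=7, p=7, q=1
  k=1: a=1, p=8, q=1
  k=2: a=10, p=87, q=11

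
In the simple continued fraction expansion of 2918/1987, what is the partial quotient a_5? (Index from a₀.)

2918 = 1·1987 + 931   →  a_0 = 1
1987 = 2·931 + 125   →  a_1 = 2
931 = 7·125 + 56   →  a_2 = 7
125 = 2·56 + 13   →  a_3 = 2
56 = 4·13 + 4   →  a_4 = 4
13 = 3·4 + 1   →  a_5 = 3

3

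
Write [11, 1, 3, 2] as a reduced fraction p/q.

106/9

Using pₖ = aₖpₖ₋₁ + pₖ₋₂ and qₖ = aₖqₖ₋₁ + qₖ₋₂:
  k=0: a=11, p=11, q=1
  k=1: a=1, p=12, q=1
  k=2: a=3, p=47, q=4
  k=3: a=2, p=106, q=9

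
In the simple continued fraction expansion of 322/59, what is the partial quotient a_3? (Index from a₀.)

322 = 5·59 + 27   →  a_0 = 5
59 = 2·27 + 5   →  a_1 = 2
27 = 5·5 + 2   →  a_2 = 5
5 = 2·2 + 1   →  a_3 = 2

2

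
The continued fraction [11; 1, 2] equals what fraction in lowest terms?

Fold from the inside: start with 2/1.
  1 + 1/2 = 3/2
  11 + 2/3 = 35/3

35/3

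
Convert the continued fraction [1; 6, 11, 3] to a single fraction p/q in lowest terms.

Using pₖ = aₖpₖ₋₁ + pₖ₋₂ and qₖ = aₖqₖ₋₁ + qₖ₋₂:
  k=0: a=1, p=1, q=1
  k=1: a=6, p=7, q=6
  k=2: a=11, p=78, q=67
  k=3: a=3, p=241, q=207

241/207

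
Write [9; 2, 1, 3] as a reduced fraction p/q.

103/11

Fold from the inside: start with 3/1.
  1 + 1/3 = 4/3
  2 + 3/4 = 11/4
  9 + 4/11 = 103/11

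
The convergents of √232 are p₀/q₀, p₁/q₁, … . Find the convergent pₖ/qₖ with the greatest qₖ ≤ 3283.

√232 = [15; 4, 3, 7, 3, 4, 30, …] (period length 6).
Convergents:
  p_0/q_0 = 15/1
  p_1/q_1 = 61/4
  p_2/q_2 = 198/13
  p_3/q_3 = 1447/95
  p_4/q_4 = 4539/298
  p_5/q_5 = 19603/1287
  p_6/q_6 = 592629/38908
q_5 = 1287 ≤ 3283 < 38908 = q_6, so the answer is 19603/1287.

19603/1287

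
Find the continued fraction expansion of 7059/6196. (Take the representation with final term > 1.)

[1; 7, 5, 1, 1, 3, 5, 4]

7059 = 1·6196 + 863
6196 = 7·863 + 155
863 = 5·155 + 88
155 = 1·88 + 67
88 = 1·67 + 21
67 = 3·21 + 4
21 = 5·4 + 1
4 = 4·1 + 0  (stop)
So 7059/6196 = [1; 7, 5, 1, 1, 3, 5, 4].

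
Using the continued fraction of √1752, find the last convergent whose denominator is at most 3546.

147127/3515

√1752 = [41; 1, 5, 1, 82, …] (period length 4).
Convergents:
  p_0/q_0 = 41/1
  p_1/q_1 = 42/1
  p_2/q_2 = 251/6
  p_3/q_3 = 293/7
  p_4/q_4 = 24277/580
  p_5/q_5 = 24570/587
  p_6/q_6 = 147127/3515
  p_7/q_7 = 171697/4102
q_6 = 3515 ≤ 3546 < 4102 = q_7, so the answer is 147127/3515.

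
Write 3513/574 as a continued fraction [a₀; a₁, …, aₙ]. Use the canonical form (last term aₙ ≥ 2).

[6; 8, 3, 7, 3]

3513 = 6×574 + 69
574 = 8×69 + 22
69 = 3×22 + 3
22 = 7×3 + 1
3 = 3×1 + 0  (stop)
So 3513/574 = [6; 8, 3, 7, 3].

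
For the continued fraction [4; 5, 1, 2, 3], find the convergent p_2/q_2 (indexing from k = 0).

Using pₖ = aₖpₖ₋₁ + pₖ₋₂, qₖ = aₖqₖ₋₁ + qₖ₋₂ (with p₋₁=1, p₋₂=0, q₋₁=0, q₋₂=1):
  k=0: a=4, p=4, q=1
  k=1: a=5, p=21, q=5
  k=2: a=1, p=25, q=6

25/6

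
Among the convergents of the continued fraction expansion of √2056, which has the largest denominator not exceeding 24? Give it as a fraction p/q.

√2056 = [45; 2, 1, 10, 1, 2, 90, …] (period length 6).
Convergents:
  p_0/q_0 = 45/1
  p_1/q_1 = 91/2
  p_2/q_2 = 136/3
  p_3/q_3 = 1451/32
q_2 = 3 ≤ 24 < 32 = q_3, so the answer is 136/3.

136/3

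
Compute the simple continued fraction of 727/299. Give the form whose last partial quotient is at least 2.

727 = 2×299 + 129
299 = 2×129 + 41
129 = 3×41 + 6
41 = 6×6 + 5
6 = 1×5 + 1
5 = 5×1 + 0  (stop)
So 727/299 = [2; 2, 3, 6, 1, 5].

[2; 2, 3, 6, 1, 5]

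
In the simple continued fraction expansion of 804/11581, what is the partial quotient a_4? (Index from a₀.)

804 = 0·11581 + 804   →  a_0 = 0
11581 = 14·804 + 325   →  a_1 = 14
804 = 2·325 + 154   →  a_2 = 2
325 = 2·154 + 17   →  a_3 = 2
154 = 9·17 + 1   →  a_4 = 9

9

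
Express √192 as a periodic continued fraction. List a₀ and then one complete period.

a₀ = ⌊√192⌋ = 13.
With m₀=0, d₀=1 and mₖ₊₁ = dₖaₖ − mₖ, dₖ₊₁ = (n − mₖ₊₁²)/dₖ, aₖ₊₁ = ⌊(a₀+mₖ₊₁)/dₖ₊₁⌋:
  k=1: m=13, d=23, a=1
  k=2: m=10, d=4, a=5
  k=3: m=10, d=23, a=1
  k=4: m=13, d=1, a=26
d=1 and a=2a₀=26 at k=4, so the next step gives (m, d) = (13, 23) again — its k=1 value — and the period has length 4.

[13; 1, 5, 1, 26]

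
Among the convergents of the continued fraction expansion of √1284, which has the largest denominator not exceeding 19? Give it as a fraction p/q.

√1284 = [35; 1, 4, 1, 70, …] (period length 4).
Convergents:
  p_0/q_0 = 35/1
  p_1/q_1 = 36/1
  p_2/q_2 = 179/5
  p_3/q_3 = 215/6
  p_4/q_4 = 15229/425
q_3 = 6 ≤ 19 < 425 = q_4, so the answer is 215/6.

215/6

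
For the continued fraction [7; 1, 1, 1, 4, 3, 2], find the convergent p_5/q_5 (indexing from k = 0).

344/45

Using pₖ = aₖpₖ₋₁ + pₖ₋₂, qₖ = aₖqₖ₋₁ + qₖ₋₂ (with p₋₁=1, p₋₂=0, q₋₁=0, q₋₂=1):
  k=0: a=7, p=7, q=1
  k=1: a=1, p=8, q=1
  k=2: a=1, p=15, q=2
  k=3: a=1, p=23, q=3
  k=4: a=4, p=107, q=14
  k=5: a=3, p=344, q=45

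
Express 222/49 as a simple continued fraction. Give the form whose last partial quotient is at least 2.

[4; 1, 1, 7, 1, 2]

222 = 4×49 + 26
49 = 1×26 + 23
26 = 1×23 + 3
23 = 7×3 + 2
3 = 1×2 + 1
2 = 2×1 + 0  (stop)
So 222/49 = [4; 1, 1, 7, 1, 2].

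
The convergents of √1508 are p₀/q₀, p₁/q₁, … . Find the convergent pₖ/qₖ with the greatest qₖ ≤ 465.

√1508 = [38; 1, 4, 1, 76, …] (period length 4).
Convergents:
  p_0/q_0 = 38/1
  p_1/q_1 = 39/1
  p_2/q_2 = 194/5
  p_3/q_3 = 233/6
  p_4/q_4 = 17902/461
  p_5/q_5 = 18135/467
q_4 = 461 ≤ 465 < 467 = q_5, so the answer is 17902/461.

17902/461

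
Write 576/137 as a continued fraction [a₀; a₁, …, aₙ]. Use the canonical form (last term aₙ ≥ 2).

576 = 4×137 + 28
137 = 4×28 + 25
28 = 1×25 + 3
25 = 8×3 + 1
3 = 3×1 + 0  (stop)
So 576/137 = [4; 4, 1, 8, 3].

[4; 4, 1, 8, 3]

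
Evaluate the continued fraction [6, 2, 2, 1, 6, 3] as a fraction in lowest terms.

951/148

Using pₖ = aₖpₖ₋₁ + pₖ₋₂ and qₖ = aₖqₖ₋₁ + qₖ₋₂:
  k=0: a=6, p=6, q=1
  k=1: a=2, p=13, q=2
  k=2: a=2, p=32, q=5
  k=3: a=1, p=45, q=7
  k=4: a=6, p=302, q=47
  k=5: a=3, p=951, q=148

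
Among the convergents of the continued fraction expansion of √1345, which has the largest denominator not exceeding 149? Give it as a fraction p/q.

4841/132

√1345 = [36; 1, 2, 14, 2, 1, 72, …] (period length 6).
Convergents:
  p_0/q_0 = 36/1
  p_1/q_1 = 37/1
  p_2/q_2 = 110/3
  p_3/q_3 = 1577/43
  p_4/q_4 = 3264/89
  p_5/q_5 = 4841/132
  p_6/q_6 = 351816/9593
q_5 = 132 ≤ 149 < 9593 = q_6, so the answer is 4841/132.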